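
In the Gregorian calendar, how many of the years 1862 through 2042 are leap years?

44

Multiples of 4 in [1862,2042]: 45.
Of those, multiples of 100: 2 (not leap unless ÷400).
Multiples of 400: 1.
Leap years = 45 − 2 + 1 = 44.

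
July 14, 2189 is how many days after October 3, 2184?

Oct 3, 2184 → Oct 3, 2185: 365 days.
Oct 3, 2185 → Oct 3, 2186: 365 days.
Oct 3, 2186 → Oct 3, 2187: 365 days.
Oct 3, 2187 → Oct 3, 2188: 366 days (Feb 29, 2188 is in that span).
Oct 3, 2188 → Nov 3, 2188: 31 days (October has 31).
Nov 3, 2188 → Dec 3, 2188: 30 days (November has 30).
Dec 3, 2188 → Jan 3, 2189: 31 days (December has 31).
Jan 3, 2189 → Feb 3, 2189: 31 days (January has 31).
Feb 3, 2189 → Mar 3, 2189: 28 days (February has 28).
Mar 3, 2189 → Apr 3, 2189: 31 days (March has 31).
Apr 3, 2189 → May 3, 2189: 30 days (April has 30).
May 3, 2189 → Jun 3, 2189: 31 days (May has 31).
Jun 3, 2189 → Jul 3, 2189: 30 days (June has 30).
Jul 3, 2189 → Jul 14, 2189: 11 days.
Total: 1745 days.

1745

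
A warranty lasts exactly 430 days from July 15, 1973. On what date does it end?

+365 (one year) → Jul 15, 1974 (65 left).
Jul has 31 days: +17 → Aug 1, 1974 (48 left).
Aug has 31 days: +31 → Sep 1, 1974 (17 left).
+17 → Sep 18, 1974.

September 18, 1974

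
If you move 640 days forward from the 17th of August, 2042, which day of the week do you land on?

Wednesday

Aug 17, 2042 is a Sunday.
640 mod 7 = 3, so 640 days after a Sunday is Sunday + 3 = Wednesday.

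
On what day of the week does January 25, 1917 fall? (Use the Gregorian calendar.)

Thursday

Doomsday rule: the anchor day for the 1900s is Wednesday. For year 17: 17÷12 = 1 r 5, and 5÷4 = 1, so 1+5+1 = 7.
Wednesday + 7 ≡ Wednesday — that's 1917's doomsday.
In January the doomsday date is Jan 3 (1917 is not a leap year).
Jan 25 is 22 days after Jan 3; 22 mod 7 = 1, so Wednesday + 1 = Thursday.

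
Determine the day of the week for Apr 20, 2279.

Doomsday rule: the anchor day for the 2200s is Friday. For year 79: 79÷12 = 6 r 7, and 7÷4 = 1, so 6+7+1 = 14.
Friday + 14 ≡ Friday — that's 2279's doomsday.
In April the doomsday date is Apr 4.
Apr 20 is 16 days after Apr 4; 16 mod 7 = 2, so Friday + 2 = Sunday.

Sunday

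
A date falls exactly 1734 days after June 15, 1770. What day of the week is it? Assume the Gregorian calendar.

First find the weekday of Jun 15, 1770. Doomsday rule: the anchor day for the 1700s is Sunday. For year 70: 70÷12 = 5 r 10, and 10÷4 = 2, so 5+10+2 = 17.
Sunday + 17 ≡ Wednesday — that's 1770's doomsday.
In June the doomsday date is Jun 6.
Jun 15 is 9 days after Jun 6; 9 mod 7 = 2, so Wednesday + 2 = Friday.
1734 mod 7 = 5, so 1734 days after a Friday is Friday + 5 = Wednesday.

Wednesday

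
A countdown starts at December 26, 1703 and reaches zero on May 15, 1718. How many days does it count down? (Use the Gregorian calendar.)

Dec 26, 1703 → Dec 26, 1704: 366 days (Feb 29, 1704 is in that span).
Dec 26, 1704 → Dec 26, 1705: 365 days.
Dec 26, 1705 → Dec 26, 1706: 365 days.
Dec 26, 1706 → Dec 26, 1707: 365 days.
Dec 26, 1707 → Dec 26, 1708: 366 days (Feb 29, 1708 is in that span).
Dec 26, 1708 → Dec 26, 1709: 365 days.
Dec 26, 1709 → Dec 26, 1710: 365 days.
Dec 26, 1710 → Dec 26, 1711: 365 days.
Dec 26, 1711 → Dec 26, 1712: 366 days (Feb 29, 1712 is in that span).
Dec 26, 1712 → Dec 26, 1713: 365 days.
Dec 26, 1713 → Dec 26, 1714: 365 days.
Dec 26, 1714 → Dec 26, 1715: 365 days.
Dec 26, 1715 → Dec 26, 1716: 366 days (Feb 29, 1716 is in that span).
Dec 26, 1716 → Dec 26, 1717: 365 days.
Dec 26, 1717 → Jan 26, 1718: 31 days (December has 31).
Jan 26, 1718 → Feb 26, 1718: 31 days (January has 31).
Feb 26, 1718 → Mar 26, 1718: 28 days (February has 28).
Mar 26, 1718 → Apr 26, 1718: 31 days (March has 31).
Apr 26, 1718 → May 15, 1718: 19 days.
Total: 5254 days.

5254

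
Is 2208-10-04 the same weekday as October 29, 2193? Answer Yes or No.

From Oct 29, 2193 to Oct 4, 2208 is 5453 days.
5453 mod 7 = 0, so they are the same weekday.
(Oct 29, 2193 is a Tuesday; Oct 4, 2208 is a Tuesday.)

Yes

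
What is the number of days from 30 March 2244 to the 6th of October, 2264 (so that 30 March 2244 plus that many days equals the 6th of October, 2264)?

Mar 30, 2244 → Mar 30, 2245: 365 days.
Mar 30, 2245 → Mar 30, 2246: 365 days.
Mar 30, 2246 → Mar 30, 2247: 365 days.
Mar 30, 2247 → Mar 30, 2248: 366 days (Feb 29, 2248 is in that span).
Mar 30, 2248 → Mar 30, 2249: 365 days.
Mar 30, 2249 → Mar 30, 2250: 365 days.
Mar 30, 2250 → Mar 30, 2251: 365 days.
Mar 30, 2251 → Mar 30, 2252: 366 days (Feb 29, 2252 is in that span).
Mar 30, 2252 → Mar 30, 2253: 365 days.
Mar 30, 2253 → Mar 30, 2254: 365 days.
Mar 30, 2254 → Mar 30, 2255: 365 days.
Mar 30, 2255 → Mar 30, 2256: 366 days (Feb 29, 2256 is in that span).
Mar 30, 2256 → Mar 30, 2257: 365 days.
Mar 30, 2257 → Mar 30, 2258: 365 days.
Mar 30, 2258 → Mar 30, 2259: 365 days.
Mar 30, 2259 → Mar 30, 2260: 366 days (Feb 29, 2260 is in that span).
Mar 30, 2260 → Mar 30, 2261: 365 days.
Mar 30, 2261 → Mar 30, 2262: 365 days.
Mar 30, 2262 → Mar 30, 2263: 365 days.
Mar 30, 2263 → Mar 30, 2264: 366 days (Feb 29, 2264 is in that span).
Mar 30, 2264 → Apr 30, 2264: 31 days (March has 31).
Apr 30, 2264 → May 30, 2264: 30 days (April has 30).
May 30, 2264 → Jun 30, 2264: 31 days (May has 31).
Jun 30, 2264 → Jul 30, 2264: 30 days (June has 30).
Jul 30, 2264 → Aug 30, 2264: 31 days (July has 31).
Aug 30, 2264 → Sep 30, 2264: 31 days (August has 31).
Sep 30, 2264 → Oct 6, 2264: 6 days.
Total: 7495 days.

7495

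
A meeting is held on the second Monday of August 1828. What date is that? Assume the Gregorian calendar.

August 11, 1828

August 1, 1828 is a Friday.
The first Monday is therefore August 4 (3 days later).
The second Monday is 4 + 1×7 = August 11.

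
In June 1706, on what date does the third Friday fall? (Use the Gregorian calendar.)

June 18, 1706

June 1, 1706 is a Tuesday.
The first Friday is therefore June 4 (3 days later).
The third Friday is 4 + 2×7 = June 18.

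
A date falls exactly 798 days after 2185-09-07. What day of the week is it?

Sep 7, 2185 is a Wednesday.
798 mod 7 = 0, so 798 days after a Wednesday is Wednesday + 0 = Wednesday.

Wednesday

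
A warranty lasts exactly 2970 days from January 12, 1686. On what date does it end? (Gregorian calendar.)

March 1, 1694

+365 (one year) → Jan 12, 1687 (2605 left).
+365 (one year) → Jan 12, 1688 (2240 left).
+366 (one year; includes Feb 29, 1688) → Jan 12, 1689 (1874 left).
+365 (one year) → Jan 12, 1690 (1509 left).
+365 (one year) → Jan 12, 1691 (1144 left).
+365 (one year) → Jan 12, 1692 (779 left).
+366 (one year; includes Feb 29, 1692) → Jan 12, 1693 (413 left).
+365 (one year) → Jan 12, 1694 (48 left).
Jan has 31 days: +20 → Feb 1, 1694 (28 left).
Feb has 28 days: +28 → Mar 1, 1694 (0 left).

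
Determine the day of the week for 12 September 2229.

Doomsday rule: the anchor day for the 2200s is Friday. For year 29: 29÷12 = 2 r 5, and 5÷4 = 1, so 2+5+1 = 8.
Friday + 8 ≡ Saturday — that's 2229's doomsday.
In September the doomsday date is Sep 5.
Sep 12 is 7 days after Sep 5; 7 mod 7 = 0, so Saturday + 0 = Saturday.

Saturday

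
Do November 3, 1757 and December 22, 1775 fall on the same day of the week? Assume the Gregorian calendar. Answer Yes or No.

No

From Nov 3, 1757 to Dec 22, 1775 is 6623 days.
6623 mod 7 = 1, so they are different weekdays.
(Nov 3, 1757 is a Thursday; Dec 22, 1775 is a Friday.)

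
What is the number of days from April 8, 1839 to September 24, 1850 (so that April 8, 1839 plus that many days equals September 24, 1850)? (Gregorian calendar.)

Apr 8, 1839 → Apr 8, 1840: 366 days (Feb 29, 1840 is in that span).
Apr 8, 1840 → Apr 8, 1841: 365 days.
Apr 8, 1841 → Apr 8, 1842: 365 days.
Apr 8, 1842 → Apr 8, 1843: 365 days.
Apr 8, 1843 → Apr 8, 1844: 366 days (Feb 29, 1844 is in that span).
Apr 8, 1844 → Apr 8, 1845: 365 days.
Apr 8, 1845 → Apr 8, 1846: 365 days.
Apr 8, 1846 → Apr 8, 1847: 365 days.
Apr 8, 1847 → Apr 8, 1848: 366 days (Feb 29, 1848 is in that span).
Apr 8, 1848 → Apr 8, 1849: 365 days.
Apr 8, 1849 → Apr 8, 1850: 365 days.
Apr 8, 1850 → May 8, 1850: 30 days (April has 30).
May 8, 1850 → Jun 8, 1850: 31 days (May has 31).
Jun 8, 1850 → Jul 8, 1850: 30 days (June has 30).
Jul 8, 1850 → Aug 8, 1850: 31 days (July has 31).
Aug 8, 1850 → Sep 8, 1850: 31 days (August has 31).
Sep 8, 1850 → Sep 24, 1850: 16 days.
Total: 4187 days.

4187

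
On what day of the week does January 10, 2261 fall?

Doomsday rule: the anchor day for the 2200s is Friday. For year 61: 61÷12 = 5 r 1, and 1÷4 = 0, so 5+1+0 = 6.
Friday + 6 ≡ Thursday — that's 2261's doomsday.
In January the doomsday date is Jan 3 (2261 is not a leap year).
Jan 10 is 7 days after Jan 3; 7 mod 7 = 0, so Thursday + 0 = Thursday.

Thursday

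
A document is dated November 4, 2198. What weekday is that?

Sunday

Doomsday rule: the anchor day for the 2100s is Sunday. For year 98: 98÷12 = 8 r 2, and 2÷4 = 0, so 8+2+0 = 10.
Sunday + 10 ≡ Wednesday — that's 2198's doomsday.
In November the doomsday date is Nov 7.
Nov 4 is 3 days before Nov 7; 3 mod 7 = 3, so Wednesday − 3 = Sunday.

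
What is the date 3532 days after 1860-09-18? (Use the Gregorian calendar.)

+365 (one year) → Sep 18, 1861 (3167 left).
+365 (one year) → Sep 18, 1862 (2802 left).
+365 (one year) → Sep 18, 1863 (2437 left).
+366 (one year; includes Feb 29, 1864) → Sep 18, 1864 (2071 left).
+365 (one year) → Sep 18, 1865 (1706 left).
+365 (one year) → Sep 18, 1866 (1341 left).
+365 (one year) → Sep 18, 1867 (976 left).
+366 (one year; includes Feb 29, 1868) → Sep 18, 1868 (610 left).
+365 (one year) → Sep 18, 1869 (245 left).
Sep has 30 days: +13 → Oct 1, 1869 (232 left).
Oct has 31 days: +31 → Nov 1, 1869 (201 left).
Nov has 30 days: +30 → Dec 1, 1869 (171 left).
Dec has 31 days: +31 → Jan 1, 1870 (140 left).
Jan has 31 days: +31 → Feb 1, 1870 (109 left).
Feb has 28 days: +28 → Mar 1, 1870 (81 left).
Mar has 31 days: +31 → Apr 1, 1870 (50 left).
Apr has 30 days: +30 → May 1, 1870 (20 left).
+20 → May 21, 1870.

May 21, 1870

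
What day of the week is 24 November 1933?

Friday

Doomsday rule: the anchor day for the 1900s is Wednesday. For year 33: 33÷12 = 2 r 9, and 9÷4 = 2, so 2+9+2 = 13.
Wednesday + 13 ≡ Tuesday — that's 1933's doomsday.
In November the doomsday date is Nov 7.
Nov 24 is 17 days after Nov 7; 17 mod 7 = 3, so Tuesday + 3 = Friday.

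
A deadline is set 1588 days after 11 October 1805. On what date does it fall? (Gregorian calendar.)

February 15, 1810

+365 (one year) → Oct 11, 1806 (1223 left).
+365 (one year) → Oct 11, 1807 (858 left).
+366 (one year; includes Feb 29, 1808) → Oct 11, 1808 (492 left).
+365 (one year) → Oct 11, 1809 (127 left).
Oct has 31 days: +21 → Nov 1, 1809 (106 left).
Nov has 30 days: +30 → Dec 1, 1809 (76 left).
Dec has 31 days: +31 → Jan 1, 1810 (45 left).
Jan has 31 days: +31 → Feb 1, 1810 (14 left).
+14 → Feb 15, 1810.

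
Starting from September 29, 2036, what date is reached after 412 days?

+365 (one year) → Sep 29, 2037 (47 left).
Sep has 30 days: +2 → Oct 1, 2037 (45 left).
Oct has 31 days: +31 → Nov 1, 2037 (14 left).
+14 → Nov 15, 2037.

November 15, 2037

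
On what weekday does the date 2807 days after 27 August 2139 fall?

First find the weekday of Aug 27, 2139. Doomsday rule: the anchor day for the 2100s is Sunday. For year 39: 39÷12 = 3 r 3, and 3÷4 = 0, so 3+3+0 = 6.
Sunday + 6 ≡ Saturday — that's 2139's doomsday.
In August the doomsday date is Aug 8.
Aug 27 is 19 days after Aug 8; 19 mod 7 = 5, so Saturday + 5 = Thursday.
2807 mod 7 = 0, so 2807 days after a Thursday is Thursday + 0 = Thursday.

Thursday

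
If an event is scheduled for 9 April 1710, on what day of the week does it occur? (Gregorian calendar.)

Doomsday rule: the anchor day for the 1700s is Sunday. For year 10: 10÷12 = 0 r 10, and 10÷4 = 2, so 0+10+2 = 12.
Sunday + 12 ≡ Friday — that's 1710's doomsday.
In April the doomsday date is Apr 4.
Apr 9 is 5 days after Apr 4; 5 mod 7 = 5, so Friday + 5 = Wednesday.

Wednesday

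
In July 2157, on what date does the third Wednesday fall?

July 1, 2157 is a Friday.
The first Wednesday is therefore July 6 (5 days later).
The third Wednesday is 6 + 2×7 = July 20.

July 20, 2157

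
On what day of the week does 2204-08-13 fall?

Doomsday rule: the anchor day for the 2200s is Friday. For year 04: 4÷12 = 0 r 4, and 4÷4 = 1, so 0+4+1 = 5.
Friday + 5 ≡ Wednesday — that's 2204's doomsday.
In August the doomsday date is Aug 8.
Aug 13 is 5 days after Aug 8; 5 mod 7 = 5, so Wednesday + 5 = Monday.

Monday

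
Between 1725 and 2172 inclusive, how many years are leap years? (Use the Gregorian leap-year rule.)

109

Multiples of 4 in [1725,2172]: 112.
Of those, multiples of 100: 4 (not leap unless ÷400).
Multiples of 400: 1.
Leap years = 112 − 4 + 1 = 109.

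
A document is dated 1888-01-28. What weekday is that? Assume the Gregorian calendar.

Doomsday rule: the anchor day for the 1800s is Friday. For year 88: 88÷12 = 7 r 4, and 4÷4 = 1, so 7+4+1 = 12.
Friday + 12 ≡ Wednesday — that's 1888's doomsday.
In January the doomsday date is Jan 4 (1888 is a leap year (divisible by 4)).
Jan 28 is 24 days after Jan 4; 24 mod 7 = 3, so Wednesday + 3 = Saturday.

Saturday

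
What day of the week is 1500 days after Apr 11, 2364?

Monday

Apr 11, 2364 is a Saturday.
1500 mod 7 = 2, so 1500 days after a Saturday is Saturday + 2 = Monday.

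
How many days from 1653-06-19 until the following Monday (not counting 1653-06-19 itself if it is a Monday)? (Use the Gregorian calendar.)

4

Jun 19, 1653 is a Thursday.
From Thursday to the next Monday is 4 days.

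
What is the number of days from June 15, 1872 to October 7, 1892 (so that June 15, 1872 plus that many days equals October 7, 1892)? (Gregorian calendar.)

Jun 15, 1872 → Jun 15, 1873: 365 days.
Jun 15, 1873 → Jun 15, 1874: 365 days.
Jun 15, 1874 → Jun 15, 1875: 365 days.
Jun 15, 1875 → Jun 15, 1876: 366 days (Feb 29, 1876 is in that span).
Jun 15, 1876 → Jun 15, 1877: 365 days.
Jun 15, 1877 → Jun 15, 1878: 365 days.
Jun 15, 1878 → Jun 15, 1879: 365 days.
Jun 15, 1879 → Jun 15, 1880: 366 days (Feb 29, 1880 is in that span).
Jun 15, 1880 → Jun 15, 1881: 365 days.
Jun 15, 1881 → Jun 15, 1882: 365 days.
Jun 15, 1882 → Jun 15, 1883: 365 days.
Jun 15, 1883 → Jun 15, 1884: 366 days (Feb 29, 1884 is in that span).
Jun 15, 1884 → Jun 15, 1885: 365 days.
Jun 15, 1885 → Jun 15, 1886: 365 days.
Jun 15, 1886 → Jun 15, 1887: 365 days.
Jun 15, 1887 → Jun 15, 1888: 366 days (Feb 29, 1888 is in that span).
Jun 15, 1888 → Jun 15, 1889: 365 days.
Jun 15, 1889 → Jun 15, 1890: 365 days.
Jun 15, 1890 → Jun 15, 1891: 365 days.
Jun 15, 1891 → Jun 15, 1892: 366 days (Feb 29, 1892 is in that span).
Jun 15, 1892 → Jul 15, 1892: 30 days (June has 30).
Jul 15, 1892 → Aug 15, 1892: 31 days (July has 31).
Aug 15, 1892 → Sep 15, 1892: 31 days (August has 31).
Sep 15, 1892 → Oct 7, 1892: 22 days.
Total: 7419 days.

7419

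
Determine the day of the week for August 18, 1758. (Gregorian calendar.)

Doomsday rule: the anchor day for the 1700s is Sunday. For year 58: 58÷12 = 4 r 10, and 10÷4 = 2, so 4+10+2 = 16.
Sunday + 16 ≡ Tuesday — that's 1758's doomsday.
In August the doomsday date is Aug 8.
Aug 18 is 10 days after Aug 8; 10 mod 7 = 3, so Tuesday + 3 = Friday.

Friday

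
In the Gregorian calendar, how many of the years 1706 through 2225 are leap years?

Multiples of 4 in [1706,2225]: 130.
Of those, multiples of 100: 5 (not leap unless ÷400).
Multiples of 400: 1.
Leap years = 130 − 5 + 1 = 126.

126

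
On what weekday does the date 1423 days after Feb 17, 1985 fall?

Tuesday

Feb 17, 1985 is a Sunday.
1423 mod 7 = 2, so 1423 days after a Sunday is Sunday + 2 = Tuesday.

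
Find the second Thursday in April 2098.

April 1, 2098 is a Tuesday.
The first Thursday is therefore April 3 (2 days later).
The second Thursday is 3 + 1×7 = April 10.

April 10, 2098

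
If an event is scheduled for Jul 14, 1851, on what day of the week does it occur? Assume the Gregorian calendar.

Monday

Doomsday rule: the anchor day for the 1800s is Friday. For year 51: 51÷12 = 4 r 3, and 3÷4 = 0, so 4+3+0 = 7.
Friday + 7 ≡ Friday — that's 1851's doomsday.
In July the doomsday date is Jul 11.
Jul 14 is 3 days after Jul 11; 3 mod 7 = 3, so Friday + 3 = Monday.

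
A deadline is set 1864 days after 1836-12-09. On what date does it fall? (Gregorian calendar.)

+365 (one year) → Dec 9, 1837 (1499 left).
+365 (one year) → Dec 9, 1838 (1134 left).
+365 (one year) → Dec 9, 1839 (769 left).
+366 (one year; includes Feb 29, 1840) → Dec 9, 1840 (403 left).
+365 (one year) → Dec 9, 1841 (38 left).
Dec has 31 days: +23 → Jan 1, 1842 (15 left).
+15 → Jan 16, 1842.

January 16, 1842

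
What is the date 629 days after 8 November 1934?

+365 (one year) → Nov 8, 1935 (264 left).
Nov has 30 days: +23 → Dec 1, 1935 (241 left).
Dec has 31 days: +31 → Jan 1, 1936 (210 left).
Jan has 31 days: +31 → Feb 1, 1936 (179 left).
Feb has 29 days: +29 → Mar 1, 1936 (150 left).
Mar has 31 days: +31 → Apr 1, 1936 (119 left).
Apr has 30 days: +30 → May 1, 1936 (89 left).
May has 31 days: +31 → Jun 1, 1936 (58 left).
Jun has 30 days: +30 → Jul 1, 1936 (28 left).
+28 → Jul 29, 1936.

July 29, 1936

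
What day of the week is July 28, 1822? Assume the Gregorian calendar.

Doomsday rule: the anchor day for the 1800s is Friday. For year 22: 22÷12 = 1 r 10, and 10÷4 = 2, so 1+10+2 = 13.
Friday + 13 ≡ Thursday — that's 1822's doomsday.
In July the doomsday date is Jul 11.
Jul 28 is 17 days after Jul 11; 17 mod 7 = 3, so Thursday + 3 = Sunday.

Sunday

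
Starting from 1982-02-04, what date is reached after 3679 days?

+365 (one year) → Feb 4, 1983 (3314 left).
+365 (one year) → Feb 4, 1984 (2949 left).
+366 (one year; includes Feb 29, 1984) → Feb 4, 1985 (2583 left).
+365 (one year) → Feb 4, 1986 (2218 left).
+365 (one year) → Feb 4, 1987 (1853 left).
+365 (one year) → Feb 4, 1988 (1488 left).
+366 (one year; includes Feb 29, 1988) → Feb 4, 1989 (1122 left).
+365 (one year) → Feb 4, 1990 (757 left).
+365 (one year) → Feb 4, 1991 (392 left).
Feb has 28 days: +25 → Mar 1, 1991 (367 left).
Mar has 31 days: +31 → Apr 1, 1991 (336 left).
Apr has 30 days: +30 → May 1, 1991 (306 left).
May has 31 days: +31 → Jun 1, 1991 (275 left).
Jun has 30 days: +30 → Jul 1, 1991 (245 left).
Jul has 31 days: +31 → Aug 1, 1991 (214 left).
Aug has 31 days: +31 → Sep 1, 1991 (183 left).
Sep has 30 days: +30 → Oct 1, 1991 (153 left).
Oct has 31 days: +31 → Nov 1, 1991 (122 left).
Nov has 30 days: +30 → Dec 1, 1991 (92 left).
Dec has 31 days: +31 → Jan 1, 1992 (61 left).
Jan has 31 days: +31 → Feb 1, 1992 (30 left).
Feb has 29 days: +29 → Mar 1, 1992 (1 left).
+1 → Mar 2, 1992.

March 2, 1992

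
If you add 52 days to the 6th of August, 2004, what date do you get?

Aug has 31 days: +26 → Sep 1, 2004 (26 left).
+26 → Sep 27, 2004.

September 27, 2004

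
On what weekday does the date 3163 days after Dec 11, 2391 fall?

First find the weekday of Dec 11, 2391. Doomsday rule: the anchor day for the 2300s is Wednesday. For year 91: 91÷12 = 7 r 7, and 7÷4 = 1, so 7+7+1 = 15.
Wednesday + 15 ≡ Thursday — that's 2391's doomsday.
In December the doomsday date is Dec 12.
Dec 11 is 1 day before Dec 12; 1 mod 7 = 1, so Thursday − 1 = Wednesday.
3163 mod 7 = 6, so 3163 days after a Wednesday is Wednesday + 6 = Tuesday.

Tuesday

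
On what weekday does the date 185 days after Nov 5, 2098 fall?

Nov 5, 2098 is a Wednesday.
185 mod 7 = 3, so 185 days after a Wednesday is Wednesday + 3 = Saturday.

Saturday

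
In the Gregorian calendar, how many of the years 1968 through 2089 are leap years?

Multiples of 4 in [1968,2089]: 31.
Of those, multiples of 100: 1 (not leap unless ÷400).
Multiples of 400: 1.
Leap years = 31 − 1 + 1 = 31.

31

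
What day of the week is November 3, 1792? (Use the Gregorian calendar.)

Saturday

Doomsday rule: the anchor day for the 1700s is Sunday. For year 92: 92÷12 = 7 r 8, and 8÷4 = 2, so 7+8+2 = 17.
Sunday + 17 ≡ Wednesday — that's 1792's doomsday.
In November the doomsday date is Nov 7.
Nov 3 is 4 days before Nov 7; 4 mod 7 = 4, so Wednesday − 4 = Saturday.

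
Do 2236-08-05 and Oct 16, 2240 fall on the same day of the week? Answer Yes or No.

Yes

From Aug 5, 2236 to Oct 16, 2240 is 1533 days.
1533 mod 7 = 0, so they are the same weekday.
(Aug 5, 2236 is a Friday; Oct 16, 2240 is a Friday.)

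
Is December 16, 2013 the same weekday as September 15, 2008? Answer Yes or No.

Yes

From Sep 15, 2008 to Dec 16, 2013 is 1918 days.
1918 mod 7 = 0, so they are the same weekday.
(Sep 15, 2008 is a Monday; Dec 16, 2013 is a Monday.)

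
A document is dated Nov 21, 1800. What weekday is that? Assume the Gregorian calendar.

Friday

Doomsday rule: the anchor day for the 1800s is Friday. For year 00: 0÷12 = 0 r 0, and 0÷4 = 0, so 0+0+0 = 0.
Friday + 0 ≡ Friday — that's 1800's doomsday.
In November the doomsday date is Nov 7.
Nov 21 is 14 days after Nov 7; 14 mod 7 = 0, so Friday + 0 = Friday.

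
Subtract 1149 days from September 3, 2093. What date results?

July 12, 2090

−365 (one year) → Sep 3, 2092 (784 left).
−366 (one year; includes Feb 29, 2092) → Sep 3, 2091 (418 left).
−365 (one year) → Sep 3, 2090 (53 left).
−3 → Aug 31, 2090 (end of Aug, 31 days; 50 left).
−31 → Jul 31, 2090 (end of Jul, 31 days; 19 left).
−19 → Jul 12, 2090.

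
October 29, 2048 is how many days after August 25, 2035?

Aug 25, 2035 → Aug 25, 2036: 366 days (Feb 29, 2036 is in that span).
Aug 25, 2036 → Aug 25, 2037: 365 days.
Aug 25, 2037 → Aug 25, 2038: 365 days.
Aug 25, 2038 → Aug 25, 2039: 365 days.
Aug 25, 2039 → Aug 25, 2040: 366 days (Feb 29, 2040 is in that span).
Aug 25, 2040 → Aug 25, 2041: 365 days.
Aug 25, 2041 → Aug 25, 2042: 365 days.
Aug 25, 2042 → Aug 25, 2043: 365 days.
Aug 25, 2043 → Aug 25, 2044: 366 days (Feb 29, 2044 is in that span).
Aug 25, 2044 → Aug 25, 2045: 365 days.
Aug 25, 2045 → Aug 25, 2046: 365 days.
Aug 25, 2046 → Aug 25, 2047: 365 days.
Aug 25, 2047 → Aug 25, 2048: 366 days (Feb 29, 2048 is in that span).
Aug 25, 2048 → Sep 25, 2048: 31 days (August has 31).
Sep 25, 2048 → Oct 25, 2048: 30 days (September has 30).
Oct 25, 2048 → Oct 29, 2048: 4 days.
Total: 4814 days.

4814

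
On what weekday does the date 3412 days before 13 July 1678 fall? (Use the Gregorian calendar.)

Sunday

First find the weekday of Jul 13, 1678. Doomsday rule: the anchor day for the 1600s is Tuesday. For year 78: 78÷12 = 6 r 6, and 6÷4 = 1, so 6+6+1 = 13.
Tuesday + 13 ≡ Monday — that's 1678's doomsday.
In July the doomsday date is Jul 11.
Jul 13 is 2 days after Jul 11; 2 mod 7 = 2, so Monday + 2 = Wednesday.
3412 mod 7 = 3, so 3412 days before a Wednesday is Wednesday − 3 = Sunday.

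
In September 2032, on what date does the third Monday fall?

September 20, 2032

September 1, 2032 is a Wednesday.
The first Monday is therefore September 6 (5 days later).
The third Monday is 6 + 2×7 = September 20.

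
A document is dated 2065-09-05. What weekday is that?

Saturday

January 1, 2065 is a Thursday.
Jan 1, 2065 → Feb 1, 2065: 31 days (January has 31).
Feb 1, 2065 → Mar 1, 2065: 28 days (February has 28).
Mar 1, 2065 → Apr 1, 2065: 31 days (March has 31).
Apr 1, 2065 → May 1, 2065: 30 days (April has 30).
May 1, 2065 → Jun 1, 2065: 31 days (May has 31).
Jun 1, 2065 → Jul 1, 2065: 30 days (June has 30).
Jul 1, 2065 → Aug 1, 2065: 31 days (July has 31).
Aug 1, 2065 → Sep 1, 2065: 31 days (August has 31).
Sep 1, 2065 → Sep 5, 2065: 4 days.
Total: 247 days.
247 mod 7 = 2, so Thursday + 2 = Saturday.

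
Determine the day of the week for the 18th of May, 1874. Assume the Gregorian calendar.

Monday

Doomsday rule: the anchor day for the 1800s is Friday. For year 74: 74÷12 = 6 r 2, and 2÷4 = 0, so 6+2+0 = 8.
Friday + 8 ≡ Saturday — that's 1874's doomsday.
In May the doomsday date is May 9.
May 18 is 9 days after May 9; 9 mod 7 = 2, so Saturday + 2 = Monday.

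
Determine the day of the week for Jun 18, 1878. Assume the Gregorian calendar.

Tuesday

Doomsday rule: the anchor day for the 1800s is Friday. For year 78: 78÷12 = 6 r 6, and 6÷4 = 1, so 6+6+1 = 13.
Friday + 13 ≡ Thursday — that's 1878's doomsday.
In June the doomsday date is Jun 6.
Jun 18 is 12 days after Jun 6; 12 mod 7 = 5, so Thursday + 5 = Tuesday.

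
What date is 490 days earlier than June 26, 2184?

−366 (one year; includes Feb 29, 2184) → Jun 26, 2183 (124 left).
−26 → May 31, 2183 (end of May, 31 days; 98 left).
−31 → Apr 30, 2183 (end of Apr, 30 days; 67 left).
−30 → Mar 31, 2183 (end of Mar, 31 days; 37 left).
−31 → Feb 28, 2183 (end of Feb, 28 days; 6 left).
−6 → Feb 22, 2183.

February 22, 2183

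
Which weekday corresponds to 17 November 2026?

Doomsday rule: the anchor day for the 2000s is Tuesday. For year 26: 26÷12 = 2 r 2, and 2÷4 = 0, so 2+2+0 = 4.
Tuesday + 4 ≡ Saturday — that's 2026's doomsday.
In November the doomsday date is Nov 7.
Nov 17 is 10 days after Nov 7; 10 mod 7 = 3, so Saturday + 3 = Tuesday.

Tuesday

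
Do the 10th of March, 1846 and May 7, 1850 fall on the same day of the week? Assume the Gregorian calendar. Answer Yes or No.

From Mar 10, 1846 to May 7, 1850 is 1519 days.
1519 mod 7 = 0, so they are the same weekday.
(Mar 10, 1846 is a Tuesday; May 7, 1850 is a Tuesday.)

Yes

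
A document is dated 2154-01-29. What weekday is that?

Doomsday rule: the anchor day for the 2100s is Sunday. For year 54: 54÷12 = 4 r 6, and 6÷4 = 1, so 4+6+1 = 11.
Sunday + 11 ≡ Thursday — that's 2154's doomsday.
In January the doomsday date is Jan 3 (2154 is not a leap year).
Jan 29 is 26 days after Jan 3; 26 mod 7 = 5, so Thursday + 5 = Tuesday.

Tuesday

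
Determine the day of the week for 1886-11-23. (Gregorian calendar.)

Doomsday rule: the anchor day for the 1800s is Friday. For year 86: 86÷12 = 7 r 2, and 2÷4 = 0, so 7+2+0 = 9.
Friday + 9 ≡ Sunday — that's 1886's doomsday.
In November the doomsday date is Nov 7.
Nov 23 is 16 days after Nov 7; 16 mod 7 = 2, so Sunday + 2 = Tuesday.

Tuesday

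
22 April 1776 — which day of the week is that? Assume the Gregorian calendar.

Monday

Doomsday rule: the anchor day for the 1700s is Sunday. For year 76: 76÷12 = 6 r 4, and 4÷4 = 1, so 6+4+1 = 11.
Sunday + 11 ≡ Thursday — that's 1776's doomsday.
In April the doomsday date is Apr 4.
Apr 22 is 18 days after Apr 4; 18 mod 7 = 4, so Thursday + 4 = Monday.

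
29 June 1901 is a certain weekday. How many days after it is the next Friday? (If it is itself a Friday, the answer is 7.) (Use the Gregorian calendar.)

Jun 29, 1901 is a Saturday.
From Saturday to the next Friday is 6 days.

6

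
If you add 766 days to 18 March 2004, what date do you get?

+365 (one year) → Mar 18, 2005 (401 left).
+365 (one year) → Mar 18, 2006 (36 left).
Mar has 31 days: +14 → Apr 1, 2006 (22 left).
+22 → Apr 23, 2006.

April 23, 2006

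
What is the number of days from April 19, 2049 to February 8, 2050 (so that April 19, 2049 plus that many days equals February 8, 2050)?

Apr 19, 2049 → May 19, 2049: 30 days (April has 30).
May 19, 2049 → Jun 19, 2049: 31 days (May has 31).
Jun 19, 2049 → Jul 19, 2049: 30 days (June has 30).
Jul 19, 2049 → Aug 19, 2049: 31 days (July has 31).
Aug 19, 2049 → Sep 19, 2049: 31 days (August has 31).
Sep 19, 2049 → Oct 19, 2049: 30 days (September has 30).
Oct 19, 2049 → Nov 19, 2049: 31 days (October has 31).
Nov 19, 2049 → Dec 19, 2049: 30 days (November has 30).
Dec 19, 2049 → Jan 19, 2050: 31 days (December has 31).
Jan 19, 2050 → Feb 8, 2050: 20 days.
Total: 295 days.

295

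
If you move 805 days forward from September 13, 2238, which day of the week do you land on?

First find the weekday of Sep 13, 2238. Doomsday rule: the anchor day for the 2200s is Friday. For year 38: 38÷12 = 3 r 2, and 2÷4 = 0, so 3+2+0 = 5.
Friday + 5 ≡ Wednesday — that's 2238's doomsday.
In September the doomsday date is Sep 5.
Sep 13 is 8 days after Sep 5; 8 mod 7 = 1, so Wednesday + 1 = Thursday.
805 mod 7 = 0, so 805 days after a Thursday is Thursday + 0 = Thursday.

Thursday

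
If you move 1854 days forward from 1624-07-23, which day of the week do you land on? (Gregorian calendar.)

First find the weekday of Jul 23, 1624. Doomsday rule: the anchor day for the 1600s is Tuesday. For year 24: 24÷12 = 2 r 0, and 0÷4 = 0, so 2+0+0 = 2.
Tuesday + 2 ≡ Thursday — that's 1624's doomsday.
In July the doomsday date is Jul 11.
Jul 23 is 12 days after Jul 11; 12 mod 7 = 5, so Thursday + 5 = Tuesday.
1854 mod 7 = 6, so 1854 days after a Tuesday is Tuesday + 6 = Monday.

Monday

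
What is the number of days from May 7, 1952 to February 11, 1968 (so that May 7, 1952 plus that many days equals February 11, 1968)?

May 7, 1952 → May 7, 1953: 365 days.
May 7, 1953 → May 7, 1954: 365 days.
May 7, 1954 → May 7, 1955: 365 days.
May 7, 1955 → May 7, 1956: 366 days (Feb 29, 1956 is in that span).
May 7, 1956 → May 7, 1957: 365 days.
May 7, 1957 → May 7, 1958: 365 days.
May 7, 1958 → May 7, 1959: 365 days.
May 7, 1959 → May 7, 1960: 366 days (Feb 29, 1960 is in that span).
May 7, 1960 → May 7, 1961: 365 days.
May 7, 1961 → May 7, 1962: 365 days.
May 7, 1962 → May 7, 1963: 365 days.
May 7, 1963 → May 7, 1964: 366 days (Feb 29, 1964 is in that span).
May 7, 1964 → May 7, 1965: 365 days.
May 7, 1965 → May 7, 1966: 365 days.
May 7, 1966 → May 7, 1967: 365 days.
May 7, 1967 → Jun 7, 1967: 31 days (May has 31).
Jun 7, 1967 → Jul 7, 1967: 30 days (June has 30).
Jul 7, 1967 → Aug 7, 1967: 31 days (July has 31).
Aug 7, 1967 → Sep 7, 1967: 31 days (August has 31).
Sep 7, 1967 → Oct 7, 1967: 30 days (September has 30).
Oct 7, 1967 → Nov 7, 1967: 31 days (October has 31).
Nov 7, 1967 → Dec 7, 1967: 30 days (November has 30).
Dec 7, 1967 → Jan 7, 1968: 31 days (December has 31).
Jan 7, 1968 → Feb 7, 1968: 31 days (January has 31).
Feb 7, 1968 → Feb 11, 1968: 4 days.
Total: 5758 days.

5758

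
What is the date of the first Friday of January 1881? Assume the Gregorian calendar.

January 7, 1881

January 1, 1881 is a Saturday.
The first Friday is therefore January 7 (6 days later).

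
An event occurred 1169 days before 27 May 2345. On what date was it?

March 15, 2342

−365 (one year) → May 27, 2344 (804 left).
−366 (one year; includes Feb 29, 2344) → May 27, 2343 (438 left).
−365 (one year) → May 27, 2342 (73 left).
−27 → Apr 30, 2342 (end of Apr, 30 days; 46 left).
−30 → Mar 31, 2342 (end of Mar, 31 days; 16 left).
−16 → Mar 15, 2342.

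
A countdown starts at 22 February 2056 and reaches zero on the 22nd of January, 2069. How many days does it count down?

Feb 22, 2056 → Feb 22, 2057: 366 days (Feb 29, 2056 is in that span).
Feb 22, 2057 → Feb 22, 2058: 365 days.
Feb 22, 2058 → Feb 22, 2059: 365 days.
Feb 22, 2059 → Feb 22, 2060: 365 days.
Feb 22, 2060 → Feb 22, 2061: 366 days (Feb 29, 2060 is in that span).
Feb 22, 2061 → Feb 22, 2062: 365 days.
Feb 22, 2062 → Feb 22, 2063: 365 days.
Feb 22, 2063 → Feb 22, 2064: 365 days.
Feb 22, 2064 → Feb 22, 2065: 366 days (Feb 29, 2064 is in that span).
Feb 22, 2065 → Feb 22, 2066: 365 days.
Feb 22, 2066 → Feb 22, 2067: 365 days.
Feb 22, 2067 → Feb 22, 2068: 365 days.
Feb 22, 2068 → Mar 22, 2068: 29 days (February has 29).
Mar 22, 2068 → Apr 22, 2068: 31 days (March has 31).
Apr 22, 2068 → May 22, 2068: 30 days (April has 30).
May 22, 2068 → Jun 22, 2068: 31 days (May has 31).
Jun 22, 2068 → Jul 22, 2068: 30 days (June has 30).
Jul 22, 2068 → Aug 22, 2068: 31 days (July has 31).
Aug 22, 2068 → Sep 22, 2068: 31 days (August has 31).
Sep 22, 2068 → Oct 22, 2068: 30 days (September has 30).
Oct 22, 2068 → Nov 22, 2068: 31 days (October has 31).
Nov 22, 2068 → Dec 22, 2068: 30 days (November has 30).
Dec 22, 2068 → Jan 22, 2069: 31 days.
Total: 4718 days.

4718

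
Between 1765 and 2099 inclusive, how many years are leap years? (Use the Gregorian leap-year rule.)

81

Multiples of 4 in [1765,2099]: 83.
Of those, multiples of 100: 3 (not leap unless ÷400).
Multiples of 400: 1.
Leap years = 83 − 3 + 1 = 81.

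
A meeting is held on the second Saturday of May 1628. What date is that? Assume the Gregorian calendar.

May 1, 1628 is a Monday.
The first Saturday is therefore May 6 (5 days later).
The second Saturday is 6 + 1×7 = May 13.

May 13, 1628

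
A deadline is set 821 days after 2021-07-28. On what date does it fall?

+365 (one year) → Jul 28, 2022 (456 left).
+365 (one year) → Jul 28, 2023 (91 left).
Jul has 31 days: +4 → Aug 1, 2023 (87 left).
Aug has 31 days: +31 → Sep 1, 2023 (56 left).
Sep has 30 days: +30 → Oct 1, 2023 (26 left).
+26 → Oct 27, 2023.

October 27, 2023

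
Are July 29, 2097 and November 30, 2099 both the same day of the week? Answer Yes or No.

Yes

From Jul 29, 2097 to Nov 30, 2099 is 854 days.
854 mod 7 = 0, so they are the same weekday.
(Jul 29, 2097 is a Monday; Nov 30, 2099 is a Monday.)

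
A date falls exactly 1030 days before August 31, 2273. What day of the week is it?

Saturday

First find the weekday of Aug 31, 2273. Doomsday rule: the anchor day for the 2200s is Friday. For year 73: 73÷12 = 6 r 1, and 1÷4 = 0, so 6+1+0 = 7.
Friday + 7 ≡ Friday — that's 2273's doomsday.
In August the doomsday date is Aug 8.
Aug 31 is 23 days after Aug 8; 23 mod 7 = 2, so Friday + 2 = Sunday.
1030 mod 7 = 1, so 1030 days before a Sunday is Sunday − 1 = Saturday.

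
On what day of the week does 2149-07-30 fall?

Doomsday rule: the anchor day for the 2100s is Sunday. For year 49: 49÷12 = 4 r 1, and 1÷4 = 0, so 4+1+0 = 5.
Sunday + 5 ≡ Friday — that's 2149's doomsday.
In July the doomsday date is Jul 11.
Jul 30 is 19 days after Jul 11; 19 mod 7 = 5, so Friday + 5 = Wednesday.

Wednesday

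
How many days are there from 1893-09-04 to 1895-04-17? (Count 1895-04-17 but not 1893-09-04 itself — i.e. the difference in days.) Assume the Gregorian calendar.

Sep 4, 1893 → Sep 4, 1894: 365 days.
Sep 4, 1894 → Oct 4, 1894: 30 days (September has 30).
Oct 4, 1894 → Nov 4, 1894: 31 days (October has 31).
Nov 4, 1894 → Dec 4, 1894: 30 days (November has 30).
Dec 4, 1894 → Jan 4, 1895: 31 days (December has 31).
Jan 4, 1895 → Feb 4, 1895: 31 days (January has 31).
Feb 4, 1895 → Mar 4, 1895: 28 days (February has 28).
Mar 4, 1895 → Apr 4, 1895: 31 days (March has 31).
Apr 4, 1895 → Apr 17, 1895: 13 days.
Total: 590 days.

590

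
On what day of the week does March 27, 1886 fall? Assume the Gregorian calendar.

Doomsday rule: the anchor day for the 1800s is Friday. For year 86: 86÷12 = 7 r 2, and 2÷4 = 0, so 7+2+0 = 9.
Friday + 9 ≡ Sunday — that's 1886's doomsday.
In March the doomsday date is Mar 14.
Mar 27 is 13 days after Mar 14; 13 mod 7 = 6, so Sunday + 6 = Saturday.

Saturday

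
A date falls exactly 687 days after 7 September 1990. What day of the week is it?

Saturday

Sep 7, 1990 is a Friday.
687 mod 7 = 1, so 687 days after a Friday is Friday + 1 = Saturday.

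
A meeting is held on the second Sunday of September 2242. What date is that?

September 11, 2242

September 1, 2242 is a Thursday.
The first Sunday is therefore September 4 (3 days later).
The second Sunday is 4 + 1×7 = September 11.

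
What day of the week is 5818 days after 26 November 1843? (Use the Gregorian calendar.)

Monday

First find the weekday of Nov 26, 1843. Doomsday rule: the anchor day for the 1800s is Friday. For year 43: 43÷12 = 3 r 7, and 7÷4 = 1, so 3+7+1 = 11.
Friday + 11 ≡ Tuesday — that's 1843's doomsday.
In November the doomsday date is Nov 7.
Nov 26 is 19 days after Nov 7; 19 mod 7 = 5, so Tuesday + 5 = Sunday.
5818 mod 7 = 1, so 5818 days after a Sunday is Sunday + 1 = Monday.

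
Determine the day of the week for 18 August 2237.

Doomsday rule: the anchor day for the 2200s is Friday. For year 37: 37÷12 = 3 r 1, and 1÷4 = 0, so 3+1+0 = 4.
Friday + 4 ≡ Tuesday — that's 2237's doomsday.
In August the doomsday date is Aug 8.
Aug 18 is 10 days after Aug 8; 10 mod 7 = 3, so Tuesday + 3 = Friday.

Friday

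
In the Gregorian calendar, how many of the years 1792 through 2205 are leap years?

Multiples of 4 in [1792,2205]: 104.
Of those, multiples of 100: 5 (not leap unless ÷400).
Multiples of 400: 1.
Leap years = 104 − 5 + 1 = 100.

100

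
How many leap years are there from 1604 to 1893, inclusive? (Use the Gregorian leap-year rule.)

Multiples of 4 in [1604,1893]: 73.
Of those, multiples of 100: 2 (not leap unless ÷400).
Multiples of 400: 0.
Leap years = 73 − 2 + 0 = 71.

71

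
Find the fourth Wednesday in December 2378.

December 27, 2378

December 1, 2378 is a Friday.
The first Wednesday is therefore December 6 (5 days later).
The fourth Wednesday is 6 + 3×7 = December 27.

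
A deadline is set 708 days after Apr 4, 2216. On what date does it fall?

+365 (one year) → Apr 4, 2217 (343 left).
Apr has 30 days: +27 → May 1, 2217 (316 left).
May has 31 days: +31 → Jun 1, 2217 (285 left).
Jun has 30 days: +30 → Jul 1, 2217 (255 left).
Jul has 31 days: +31 → Aug 1, 2217 (224 left).
Aug has 31 days: +31 → Sep 1, 2217 (193 left).
Sep has 30 days: +30 → Oct 1, 2217 (163 left).
Oct has 31 days: +31 → Nov 1, 2217 (132 left).
Nov has 30 days: +30 → Dec 1, 2217 (102 left).
Dec has 31 days: +31 → Jan 1, 2218 (71 left).
Jan has 31 days: +31 → Feb 1, 2218 (40 left).
Feb has 28 days: +28 → Mar 1, 2218 (12 left).
+12 → Mar 13, 2218.

March 13, 2218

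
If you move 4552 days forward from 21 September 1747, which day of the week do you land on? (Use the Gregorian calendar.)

Sep 21, 1747 is a Thursday.
4552 mod 7 = 2, so 4552 days after a Thursday is Thursday + 2 = Saturday.

Saturday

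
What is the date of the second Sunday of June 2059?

June 1, 2059 is a Sunday.
The first Sunday is therefore June 1 (same day).
The second Sunday is 1 + 1×7 = June 8.

June 8, 2059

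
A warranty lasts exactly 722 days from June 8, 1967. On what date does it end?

+366 (one year; includes Feb 29, 1968) → Jun 8, 1968 (356 left).
Jun has 30 days: +23 → Jul 1, 1968 (333 left).
Jul has 31 days: +31 → Aug 1, 1968 (302 left).
Aug has 31 days: +31 → Sep 1, 1968 (271 left).
Sep has 30 days: +30 → Oct 1, 1968 (241 left).
Oct has 31 days: +31 → Nov 1, 1968 (210 left).
Nov has 30 days: +30 → Dec 1, 1968 (180 left).
Dec has 31 days: +31 → Jan 1, 1969 (149 left).
Jan has 31 days: +31 → Feb 1, 1969 (118 left).
Feb has 28 days: +28 → Mar 1, 1969 (90 left).
Mar has 31 days: +31 → Apr 1, 1969 (59 left).
Apr has 30 days: +30 → May 1, 1969 (29 left).
+29 → May 30, 1969.

May 30, 1969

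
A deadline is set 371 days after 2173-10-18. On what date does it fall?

Oct has 31 days: +14 → Nov 1, 2173 (357 left).
Nov has 30 days: +30 → Dec 1, 2173 (327 left).
Dec has 31 days: +31 → Jan 1, 2174 (296 left).
Jan has 31 days: +31 → Feb 1, 2174 (265 left).
Feb has 28 days: +28 → Mar 1, 2174 (237 left).
Mar has 31 days: +31 → Apr 1, 2174 (206 left).
Apr has 30 days: +30 → May 1, 2174 (176 left).
May has 31 days: +31 → Jun 1, 2174 (145 left).
Jun has 30 days: +30 → Jul 1, 2174 (115 left).
Jul has 31 days: +31 → Aug 1, 2174 (84 left).
Aug has 31 days: +31 → Sep 1, 2174 (53 left).
Sep has 30 days: +30 → Oct 1, 2174 (23 left).
+23 → Oct 24, 2174.

October 24, 2174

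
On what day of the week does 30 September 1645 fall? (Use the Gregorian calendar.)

Doomsday rule: the anchor day for the 1600s is Tuesday. For year 45: 45÷12 = 3 r 9, and 9÷4 = 2, so 3+9+2 = 14.
Tuesday + 14 ≡ Tuesday — that's 1645's doomsday.
In September the doomsday date is Sep 5.
Sep 30 is 25 days after Sep 5; 25 mod 7 = 4, so Tuesday + 4 = Saturday.

Saturday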